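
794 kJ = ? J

kilo = 10^3, (no prefix) = 10^0; factor is 10^3.
794 × 10^3 = 794000

794000 J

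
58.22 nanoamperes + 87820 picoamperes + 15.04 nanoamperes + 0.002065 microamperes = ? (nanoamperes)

In nanoamperes:
  58.22 nanoamperes → 58.22
  87820 picoamperes = 87820 × 10^-3 nanoamperes = 87.82
  15.04 nanoamperes → 15.04
  0.002065 microamperes = 0.002065 × 10^3 nanoamperes = 2.065
Sum: 58.22 + 87.82 + 15.04 + 2.065 = 163.145

163.145 nanoamperes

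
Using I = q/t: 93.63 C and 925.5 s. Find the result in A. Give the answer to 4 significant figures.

(93.63) / (925.5) = 0.101167 A

0.1012 A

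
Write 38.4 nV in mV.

0.0000384 mV

nano = 1e-9, milli = 1e-3; factor is 1e-6.
38.4 × 1e-6 = 0.0000384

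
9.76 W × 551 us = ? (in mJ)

9.76 × 551 × 10^-6 = 5377.76 × 10^-6 J

5.37776 mJ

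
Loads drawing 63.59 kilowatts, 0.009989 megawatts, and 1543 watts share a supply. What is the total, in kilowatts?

75.122 kilowatts

In kilowatts:
  63.59 kilowatts → 63.59
  0.009989 megawatts = 0.009989e3 kilowatts = 9.989
  1543 watts = 1543e-3 kilowatts = 1.543
Sum: 63.59 + 9.989 + 1.543 = 75.122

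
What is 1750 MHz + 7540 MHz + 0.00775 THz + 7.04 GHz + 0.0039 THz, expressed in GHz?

27.98 GHz

In GHz:
  1750 MHz = 1750 × 10⁻³ GHz = 1.75
  7540 MHz = 7540 × 10⁻³ GHz = 7.54
  0.00775 THz = 0.00775 × 10³ GHz = 7.75
  7.04 GHz → 7.04
  0.0039 THz = 0.0039 × 10³ GHz = 3.9
Sum: 1.75 + 7.54 + 7.75 + 7.04 + 3.9 = 27.98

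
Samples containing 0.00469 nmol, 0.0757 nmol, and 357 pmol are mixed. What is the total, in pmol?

In pmol:
  0.00469 nmol = 0.00469 × 10³ pmol = 4.69
  0.0757 nmol = 0.0757 × 10³ pmol = 75.7
  357 pmol → 357
Sum: 4.69 + 75.7 + 357 = 437.39

437.39 pmol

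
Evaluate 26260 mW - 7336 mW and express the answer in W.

18.924 W

In W:
  26260 mW = 26260e-3 W = 26.26
  7336 mW = 7336e-3 W = 7.336
Difference: 26.26 - 7.336 = 18.924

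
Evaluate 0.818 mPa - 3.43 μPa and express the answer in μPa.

814.57 μPa

In μPa:
  0.818 mPa = 0.818 × 10³ μPa = 818
  3.43 μPa → 3.43
Difference: 818 - 3.43 = 814.57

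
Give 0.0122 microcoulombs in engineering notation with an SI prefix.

= 12.2 × 10⁻⁹ coulombs; 10⁻⁹ is nano.

12.2 nanocoulombs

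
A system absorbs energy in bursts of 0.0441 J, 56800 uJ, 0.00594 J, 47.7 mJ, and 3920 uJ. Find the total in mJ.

158.46 mJ

In mJ:
  0.0441 J = 0.0441 × 10^3 mJ = 44.1
  56800 uJ = 56800 × 10^-3 mJ = 56.8
  0.00594 J = 0.00594 × 10^3 mJ = 5.94
  47.7 mJ → 47.7
  3920 uJ = 3920 × 10^-3 mJ = 3.92
Sum: 44.1 + 56.8 + 5.94 + 47.7 + 3.92 = 158.46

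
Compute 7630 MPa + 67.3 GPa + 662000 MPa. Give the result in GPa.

In GPa:
  7630 MPa = 7630 × 10^-3 GPa = 7.63
  67.3 GPa → 67.3
  662000 MPa = 662000 × 10^-3 GPa = 662
Sum: 7.63 + 67.3 + 662 = 736.93

736.93 GPa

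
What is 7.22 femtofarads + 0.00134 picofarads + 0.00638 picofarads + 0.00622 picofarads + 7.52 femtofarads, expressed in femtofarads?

28.68 femtofarads

In femtofarads:
  7.22 femtofarads → 7.22
  0.00134 picofarads = 0.00134 × 10³ femtofarads = 1.34
  0.00638 picofarads = 0.00638 × 10³ femtofarads = 6.38
  0.00622 picofarads = 0.00622 × 10³ femtofarads = 6.22
  7.52 femtofarads → 7.52
Sum: 7.22 + 1.34 + 6.38 + 6.22 + 7.52 = 28.68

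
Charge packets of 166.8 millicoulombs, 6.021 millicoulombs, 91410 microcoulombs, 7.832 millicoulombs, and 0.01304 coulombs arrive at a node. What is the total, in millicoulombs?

285.103 millicoulombs

In millicoulombs:
  166.8 millicoulombs → 166.8
  6.021 millicoulombs → 6.021
  91410 microcoulombs = 91410 × 10⁻³ millicoulombs = 91.41
  7.832 millicoulombs → 7.832
  0.01304 coulombs = 0.01304 × 10³ millicoulombs = 13.04
Sum: 166.8 + 6.021 + 91.41 + 7.832 + 13.04 = 285.103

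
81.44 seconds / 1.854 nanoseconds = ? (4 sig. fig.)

(81.44) / (1.854e-9) = 43.927e9

43930000000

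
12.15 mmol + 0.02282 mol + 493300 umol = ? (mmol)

528.27 mmol

In mmol:
  12.15 mmol → 12.15
  0.02282 mol = 0.02282 × 10^3 mmol = 22.82
  493300 umol = 493300 × 10^-3 mmol = 493.3
Sum: 12.15 + 22.82 + 493.3 = 528.27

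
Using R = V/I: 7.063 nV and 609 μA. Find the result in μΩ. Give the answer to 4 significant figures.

(7.063 × 10⁻⁹) / (609 × 10⁻⁶) = 0.0115977 × 10⁻³ Ω

11.60 μΩ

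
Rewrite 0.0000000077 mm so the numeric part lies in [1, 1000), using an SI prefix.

= 7.7 × 10^-12 m; 10^-12 is pico.

7.7 pm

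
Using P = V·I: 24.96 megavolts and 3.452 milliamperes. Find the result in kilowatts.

86.16192 kilowatts

24.96e6 × 3.452e-3 = 86.16192e3 W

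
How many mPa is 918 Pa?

918000 mPa

(no prefix) = 10^0, milli = 10^-3; factor is 10^3.
918 × 10^3 = 918000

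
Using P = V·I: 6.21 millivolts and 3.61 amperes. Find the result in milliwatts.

22.4181 milliwatts

6.21e-3 × 3.61 = 22.4181e-3 W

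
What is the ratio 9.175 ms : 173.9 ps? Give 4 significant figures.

(9.175 × 10^-3) / (173.9 × 10^-12) = 0.05276 × 10^9

52760000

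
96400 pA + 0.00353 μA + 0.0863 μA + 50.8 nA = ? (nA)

237.03 nA

In nA:
  96400 pA = 96400 × 10⁻³ nA = 96.4
  0.00353 μA = 0.00353 × 10³ nA = 3.53
  0.0863 μA = 0.0863 × 10³ nA = 86.3
  50.8 nA → 50.8
Sum: 96.4 + 3.53 + 86.3 + 50.8 = 237.03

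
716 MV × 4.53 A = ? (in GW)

716 × 10⁶ × 4.53 = 3243.48 × 10⁶ W

3.24348 GW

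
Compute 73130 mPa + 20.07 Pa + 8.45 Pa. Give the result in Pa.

101.65 Pa

In Pa:
  73130 mPa = 73130e-3 Pa = 73.13
  20.07 Pa → 20.07
  8.45 Pa → 8.45
Sum: 73.13 + 20.07 + 8.45 = 101.65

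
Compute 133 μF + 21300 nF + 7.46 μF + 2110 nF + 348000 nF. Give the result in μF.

In μF:
  133 μF → 133
  21300 nF = 21300 × 10⁻³ μF = 21.3
  7.46 μF → 7.46
  2110 nF = 2110 × 10⁻³ μF = 2.11
  348000 nF = 348000 × 10⁻³ μF = 348
Sum: 133 + 21.3 + 7.46 + 2.11 + 348 = 511.87

511.87 μF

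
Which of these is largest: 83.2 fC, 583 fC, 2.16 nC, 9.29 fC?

83.2 fC = 0.0000000000000832 C
583 fC = 0.000000000000583 C
2.16 nC = 0.00000000216 C
9.29 fC = 0.00000000000000929 C

2.16 nC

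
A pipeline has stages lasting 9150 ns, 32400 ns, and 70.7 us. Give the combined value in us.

In us:
  9150 ns = 9150 × 10^-3 us = 9.15
  32400 ns = 32400 × 10^-3 us = 32.4
  70.7 us → 70.7
Sum: 9.15 + 32.4 + 70.7 = 112.25

112.25 us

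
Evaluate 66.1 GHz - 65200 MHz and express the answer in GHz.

0.9 GHz

In GHz:
  66.1 GHz → 66.1
  65200 MHz = 65200 × 10⁻³ GHz = 65.2
Difference: 66.1 - 65.2 = 0.9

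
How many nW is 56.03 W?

(no prefix) = 10⁰, nano = 10⁻⁹; factor is 10⁹.
56.03 × 10⁹ = 56030000000

56030000000 nW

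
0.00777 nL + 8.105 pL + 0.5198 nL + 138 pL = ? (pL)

673.675 pL

In pL:
  0.00777 nL = 0.00777 × 10³ pL = 7.77
  8.105 pL → 8.105
  0.5198 nL = 0.5198 × 10³ pL = 519.8
  138 pL → 138
Sum: 7.77 + 8.105 + 519.8 + 138 = 673.675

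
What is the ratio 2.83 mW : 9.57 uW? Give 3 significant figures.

(2.83 × 10⁻³) / (9.57 × 10⁻⁶) = 0.2957 × 10³

296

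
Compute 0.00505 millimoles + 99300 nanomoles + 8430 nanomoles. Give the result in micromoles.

In micromoles:
  0.00505 millimoles = 0.00505 × 10³ micromoles = 5.05
  99300 nanomoles = 99300 × 10⁻³ micromoles = 99.3
  8430 nanomoles = 8430 × 10⁻³ micromoles = 8.43
Sum: 5.05 + 99.3 + 8.43 = 112.78

112.78 micromoles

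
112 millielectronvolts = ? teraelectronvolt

0.000000000000112 teraelectronvolts

milli = 10⁻³, tera = 10¹²; factor is 10⁻¹⁵.
112 × 10⁻¹⁵ = 0.000000000000112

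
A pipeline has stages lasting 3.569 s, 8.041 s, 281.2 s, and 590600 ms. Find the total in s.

In s:
  3.569 s → 3.569
  8.041 s → 8.041
  281.2 s → 281.2
  590600 ms = 590600e-3 s = 590.6
Sum: 3.569 + 8.041 + 281.2 + 590.6 = 883.41

883.41 s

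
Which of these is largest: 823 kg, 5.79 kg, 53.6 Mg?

53.6 Mg

823 kg = 823000 g
5.79 kg = 5790 g
53.6 Mg = 53600000 g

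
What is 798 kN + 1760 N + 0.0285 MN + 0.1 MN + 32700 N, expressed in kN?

In kN:
  798 kN → 798
  1760 N = 1760e-3 kN = 1.76
  0.0285 MN = 0.0285e3 kN = 28.5
  0.1 MN = 0.1e3 kN = 100
  32700 N = 32700e-3 kN = 32.7
Sum: 798 + 1.76 + 28.5 + 100 + 32.7 = 960.96

960.96 kN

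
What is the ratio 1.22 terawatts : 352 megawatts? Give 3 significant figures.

(1.22e12) / (352e6) = 0.003466e6

3470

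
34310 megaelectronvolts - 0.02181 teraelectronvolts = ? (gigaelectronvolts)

In gigaelectronvolts:
  34310 megaelectronvolts = 34310e-3 gigaelectronvolts = 34.31
  0.02181 teraelectronvolts = 0.02181e3 gigaelectronvolts = 21.81
Difference: 34.31 - 21.81 = 12.5

12.5 gigaelectronvolts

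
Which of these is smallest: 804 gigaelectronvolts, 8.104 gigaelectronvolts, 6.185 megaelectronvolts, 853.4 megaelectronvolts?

804 gigaelectronvolts = 804000000000 electronvolts
8.104 gigaelectronvolts = 8104000000 electronvolts
6.185 megaelectronvolts = 6185000 electronvolts
853.4 megaelectronvolts = 853400000 electronvolts

6.185 megaelectronvolts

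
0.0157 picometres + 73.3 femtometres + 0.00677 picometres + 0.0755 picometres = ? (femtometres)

In femtometres:
  0.0157 picometres = 0.0157 × 10^3 femtometres = 15.7
  73.3 femtometres → 73.3
  0.00677 picometres = 0.00677 × 10^3 femtometres = 6.77
  0.0755 picometres = 0.0755 × 10^3 femtometres = 75.5
Sum: 15.7 + 73.3 + 6.77 + 75.5 = 171.27

171.27 femtometres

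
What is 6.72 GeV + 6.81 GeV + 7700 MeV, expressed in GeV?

21.23 GeV

In GeV:
  6.72 GeV → 6.72
  6.81 GeV → 6.81
  7700 MeV = 7700 × 10⁻³ GeV = 7.7
Sum: 6.72 + 6.81 + 7.7 = 21.23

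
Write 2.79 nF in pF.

nano = 10⁻⁹, pico = 10⁻¹²; factor is 10³.
2.79 × 10³ = 2790

2790 pF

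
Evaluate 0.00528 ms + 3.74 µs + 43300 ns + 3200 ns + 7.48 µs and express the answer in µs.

63 µs

In µs:
  0.00528 ms = 0.00528e3 µs = 5.28
  3.74 µs → 3.74
  43300 ns = 43300e-3 µs = 43.3
  3200 ns = 3200e-3 µs = 3.2
  7.48 µs → 7.48
Sum: 5.28 + 3.74 + 43.3 + 3.2 + 7.48 = 63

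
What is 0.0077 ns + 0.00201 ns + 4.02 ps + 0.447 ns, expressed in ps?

In ps:
  0.0077 ns = 0.0077 × 10³ ps = 7.7
  0.00201 ns = 0.00201 × 10³ ps = 2.01
  4.02 ps → 4.02
  0.447 ns = 0.447 × 10³ ps = 447
Sum: 7.7 + 2.01 + 4.02 + 447 = 460.73

460.73 ps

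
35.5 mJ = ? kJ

milli = 10⁻³, kilo = 10³; factor is 10⁻⁶.
35.5 × 10⁻⁶ = 0.0000355

0.0000355 kJ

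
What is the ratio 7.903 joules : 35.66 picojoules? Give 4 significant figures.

221600000000

(7.903) / (35.66e-12) = 0.22162e12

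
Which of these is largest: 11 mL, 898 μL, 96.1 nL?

11 mL

11 mL = 0.011 L
898 μL = 0.000898 L
96.1 nL = 0.0000000961 L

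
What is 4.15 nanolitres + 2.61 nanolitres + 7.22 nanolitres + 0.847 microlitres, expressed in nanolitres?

860.98 nanolitres

In nanolitres:
  4.15 nanolitres → 4.15
  2.61 nanolitres → 2.61
  7.22 nanolitres → 7.22
  0.847 microlitres = 0.847e3 nanolitres = 847
Sum: 4.15 + 2.61 + 7.22 + 847 = 860.98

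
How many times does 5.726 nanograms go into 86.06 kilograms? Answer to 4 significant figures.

15030000000000

(86.06e3) / (5.726e-9) = 15.03e12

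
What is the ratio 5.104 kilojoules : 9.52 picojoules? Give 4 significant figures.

536100000000000

(5.104 × 10³) / (9.52 × 10⁻¹²) = 0.53613 × 10¹⁵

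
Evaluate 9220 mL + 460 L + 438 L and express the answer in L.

907.22 L

In L:
  9220 mL = 9220 × 10⁻³ L = 9.22
  460 L → 460
  438 L → 438
Sum: 9.22 + 460 + 438 = 907.22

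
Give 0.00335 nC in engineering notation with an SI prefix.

= 3.35 × 10⁻¹² C; 10⁻¹² is pico.

3.35 pC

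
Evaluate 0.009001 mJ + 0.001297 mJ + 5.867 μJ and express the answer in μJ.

In μJ:
  0.009001 mJ = 0.009001 × 10^3 μJ = 9.001
  0.001297 mJ = 0.001297 × 10^3 μJ = 1.297
  5.867 μJ → 5.867
Sum: 9.001 + 1.297 + 5.867 = 16.165

16.165 μJ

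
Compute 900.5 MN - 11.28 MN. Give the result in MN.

In MN:
  900.5 MN → 900.5
  11.28 MN → 11.28
Difference: 900.5 - 11.28 = 889.22

889.22 MN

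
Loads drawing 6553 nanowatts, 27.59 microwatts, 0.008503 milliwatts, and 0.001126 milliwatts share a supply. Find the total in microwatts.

In microwatts:
  6553 nanowatts = 6553e-3 microwatts = 6.553
  27.59 microwatts → 27.59
  0.008503 milliwatts = 0.008503e3 microwatts = 8.503
  0.001126 milliwatts = 0.001126e3 microwatts = 1.126
Sum: 6.553 + 27.59 + 8.503 + 1.126 = 43.772

43.772 microwatts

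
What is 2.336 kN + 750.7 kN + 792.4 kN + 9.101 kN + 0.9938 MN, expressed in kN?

2548.337 kN

In kN:
  2.336 kN → 2.336
  750.7 kN → 750.7
  792.4 kN → 792.4
  9.101 kN → 9.101
  0.9938 MN = 0.9938e3 kN = 993.8
Sum: 2.336 + 750.7 + 792.4 + 9.101 + 993.8 = 2548.337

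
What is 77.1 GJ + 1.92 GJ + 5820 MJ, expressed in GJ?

84.84 GJ

In GJ:
  77.1 GJ → 77.1
  1.92 GJ → 1.92
  5820 MJ = 5820e-3 GJ = 5.82
Sum: 77.1 + 1.92 + 5.82 = 84.84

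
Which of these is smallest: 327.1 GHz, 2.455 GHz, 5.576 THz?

2.455 GHz

327.1 GHz = 327100000000 Hz
2.455 GHz = 2455000000 Hz
5.576 THz = 5576000000000 Hz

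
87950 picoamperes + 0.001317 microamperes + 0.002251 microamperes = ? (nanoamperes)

91.518 nanoamperes

In nanoamperes:
  87950 picoamperes = 87950e-3 nanoamperes = 87.95
  0.001317 microamperes = 0.001317e3 nanoamperes = 1.317
  0.002251 microamperes = 0.002251e3 nanoamperes = 2.251
Sum: 87.95 + 1.317 + 2.251 = 91.518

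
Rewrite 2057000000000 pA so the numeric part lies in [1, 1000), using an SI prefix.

= 2.057 A; mantissa already in [1, 1000).

2.057 A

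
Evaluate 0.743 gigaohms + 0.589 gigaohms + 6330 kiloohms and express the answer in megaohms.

1338.33 megaohms

In megaohms:
  0.743 gigaohms = 0.743 × 10³ megaohms = 743
  0.589 gigaohms = 0.589 × 10³ megaohms = 589
  6330 kiloohms = 6330 × 10⁻³ megaohms = 6.33
Sum: 743 + 589 + 6.33 = 1338.33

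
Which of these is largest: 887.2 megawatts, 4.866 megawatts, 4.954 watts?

887.2 megawatts

887.2 megawatts = 887200000 watts
4.866 megawatts = 4866000 watts
4.954 watts = 4.954 watts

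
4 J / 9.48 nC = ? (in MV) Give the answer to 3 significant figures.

422 MV

(4) / (9.48 × 10^-9) = 0.42194 × 10^9 V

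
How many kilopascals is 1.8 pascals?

(no prefix) = 10⁰, kilo = 10³; factor is 10⁻³.
1.8 × 10⁻³ = 0.0018

0.0018 kilopascals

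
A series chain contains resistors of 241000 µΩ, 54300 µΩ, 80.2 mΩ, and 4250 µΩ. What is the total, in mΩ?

In mΩ:
  241000 µΩ = 241000 × 10⁻³ mΩ = 241
  54300 µΩ = 54300 × 10⁻³ mΩ = 54.3
  80.2 mΩ → 80.2
  4250 µΩ = 4250 × 10⁻³ mΩ = 4.25
Sum: 241 + 54.3 + 80.2 + 4.25 = 379.75

379.75 mΩ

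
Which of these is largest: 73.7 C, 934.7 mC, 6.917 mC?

73.7 C

73.7 C = 73.7 C
934.7 mC = 0.9347 C
6.917 mC = 0.006917 C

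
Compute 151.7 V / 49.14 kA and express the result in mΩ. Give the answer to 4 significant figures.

3.087 mΩ

(151.7) / (49.14 × 10³) = 3.0871 × 10⁻³ Ω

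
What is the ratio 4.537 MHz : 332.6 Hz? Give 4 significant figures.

(4.537 × 10^6) / (332.6) = 0.013641 × 10^6

13640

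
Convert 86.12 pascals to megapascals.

(no prefix) = 1e0, mega = 1e6; factor is 1e-6.
86.12 × 1e-6 = 0.00008612

0.00008612 megapascals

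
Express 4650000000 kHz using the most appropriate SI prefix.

4.65 THz

= 4.65e12 Hz; 1e12 is tera.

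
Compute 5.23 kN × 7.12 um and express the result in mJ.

5.23 × 10^3 × 7.12 × 10^-6 = 37.2376 × 10^-3 J

37.2376 mJ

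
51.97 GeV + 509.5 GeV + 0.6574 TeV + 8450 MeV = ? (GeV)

In GeV:
  51.97 GeV → 51.97
  509.5 GeV → 509.5
  0.6574 TeV = 0.6574 × 10³ GeV = 657.4
  8450 MeV = 8450 × 10⁻³ GeV = 8.45
Sum: 51.97 + 509.5 + 657.4 + 8.45 = 1227.32

1227.32 GeV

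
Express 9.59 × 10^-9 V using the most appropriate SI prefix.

= 9.59 × 10^-9 V; 10^-9 is nano.

9.59 nV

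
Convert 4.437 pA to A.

0.000000000004437 A

pico = 10^-12, (no prefix) = 10^0; factor is 10^-12.
4.437 × 10^-12 = 0.000000000004437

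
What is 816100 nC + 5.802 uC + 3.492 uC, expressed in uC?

In uC:
  816100 nC = 816100e-3 uC = 816.1
  5.802 uC → 5.802
  3.492 uC → 3.492
Sum: 816.1 + 5.802 + 3.492 = 825.394

825.394 uC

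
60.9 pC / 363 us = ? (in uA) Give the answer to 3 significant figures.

0.168 uA

(60.9 × 10^-12) / (363 × 10^-6) = 0.16777 × 10^-6 A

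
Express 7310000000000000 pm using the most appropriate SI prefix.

7.31 km

= 7.31 × 10^3 m; 10^3 is kilo.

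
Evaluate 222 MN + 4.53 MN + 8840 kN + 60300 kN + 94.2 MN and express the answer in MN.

In MN:
  222 MN → 222
  4.53 MN → 4.53
  8840 kN = 8840 × 10^-3 MN = 8.84
  60300 kN = 60300 × 10^-3 MN = 60.3
  94.2 MN → 94.2
Sum: 222 + 4.53 + 8.84 + 60.3 + 94.2 = 389.87

389.87 MN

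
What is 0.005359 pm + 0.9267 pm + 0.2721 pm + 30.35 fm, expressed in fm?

In fm:
  0.005359 pm = 0.005359e3 fm = 5.359
  0.9267 pm = 0.9267e3 fm = 926.7
  0.2721 pm = 0.2721e3 fm = 272.1
  30.35 fm → 30.35
Sum: 5.359 + 926.7 + 272.1 + 30.35 = 1234.509

1234.509 fm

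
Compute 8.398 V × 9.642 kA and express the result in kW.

8.398 × 9.642 × 10^3 = 80.973516 × 10^3 W

80.973516 kW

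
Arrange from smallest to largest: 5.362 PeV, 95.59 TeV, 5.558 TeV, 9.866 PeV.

5.362 PeV = 5362000000000000 eV
95.59 TeV = 95590000000000 eV
5.558 TeV = 5558000000000 eV
9.866 PeV = 9866000000000000 eV

5.558 TeV < 95.59 TeV < 5.362 PeV < 9.866 PeV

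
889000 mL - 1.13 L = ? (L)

In L:
  889000 mL = 889000e-3 L = 889
  1.13 L → 1.13
Difference: 889 - 1.13 = 887.87

887.87 L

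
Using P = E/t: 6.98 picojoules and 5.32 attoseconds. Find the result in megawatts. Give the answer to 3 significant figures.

(6.98 × 10⁻¹²) / (5.32 × 10⁻¹⁸) = 1.312 × 10⁶ W

1.31 megawatts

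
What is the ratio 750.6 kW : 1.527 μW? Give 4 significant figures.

(750.6 × 10³) / (1.527 × 10⁻⁶) = 491.55 × 10⁹

491600000000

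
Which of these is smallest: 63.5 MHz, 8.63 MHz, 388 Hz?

388 Hz

63.5 MHz = 63500000 Hz
8.63 MHz = 8630000 Hz
388 Hz = 388 Hz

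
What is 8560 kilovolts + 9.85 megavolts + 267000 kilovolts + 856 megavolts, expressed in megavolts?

1141.41 megavolts

In megavolts:
  8560 kilovolts = 8560 × 10⁻³ megavolts = 8.56
  9.85 megavolts → 9.85
  267000 kilovolts = 267000 × 10⁻³ megavolts = 267
  856 megavolts → 856
Sum: 8.56 + 9.85 + 267 + 856 = 1141.41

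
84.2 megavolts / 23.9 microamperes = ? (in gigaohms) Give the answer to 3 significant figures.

3520 gigaohms

(84.2 × 10^6) / (23.9 × 10^-6) = 3.523 × 10^12 Ω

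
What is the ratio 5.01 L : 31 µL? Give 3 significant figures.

(5.01) / (31 × 10⁻⁶) = 0.1616 × 10⁶

162000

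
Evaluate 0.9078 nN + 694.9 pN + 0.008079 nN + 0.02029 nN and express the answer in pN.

1631.069 pN

In pN:
  0.9078 nN = 0.9078 × 10³ pN = 907.8
  694.9 pN → 694.9
  0.008079 nN = 0.008079 × 10³ pN = 8.079
  0.02029 nN = 0.02029 × 10³ pN = 20.29
Sum: 907.8 + 694.9 + 8.079 + 20.29 = 1631.069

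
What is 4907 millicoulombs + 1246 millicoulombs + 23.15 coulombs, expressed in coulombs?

In coulombs:
  4907 millicoulombs = 4907 × 10⁻³ coulombs = 4.907
  1246 millicoulombs = 1246 × 10⁻³ coulombs = 1.246
  23.15 coulombs → 23.15
Sum: 4.907 + 1.246 + 23.15 = 29.303

29.303 coulombs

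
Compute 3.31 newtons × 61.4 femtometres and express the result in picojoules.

3.31 × 61.4 × 10^-15 = 203.234 × 10^-15 J

0.203234 picojoules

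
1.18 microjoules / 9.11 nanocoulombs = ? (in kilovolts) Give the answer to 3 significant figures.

0.130 kilovolts

(1.18 × 10^-6) / (9.11 × 10^-9) = 0.12953 × 10^3 V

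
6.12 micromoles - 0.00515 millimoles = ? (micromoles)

In micromoles:
  6.12 micromoles → 6.12
  0.00515 millimoles = 0.00515 × 10³ micromoles = 5.15
Difference: 6.12 - 5.15 = 0.97

0.97 micromoles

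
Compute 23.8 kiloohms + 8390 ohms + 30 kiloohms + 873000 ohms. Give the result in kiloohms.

In kiloohms:
  23.8 kiloohms → 23.8
  8390 ohms = 8390e-3 kiloohms = 8.39
  30 kiloohms → 30
  873000 ohms = 873000e-3 kiloohms = 873
Sum: 23.8 + 8.39 + 30 + 873 = 935.19

935.19 kiloohms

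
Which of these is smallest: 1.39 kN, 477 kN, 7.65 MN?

1.39 kN

1.39 kN = 1390 N
477 kN = 477000 N
7.65 MN = 7650000 N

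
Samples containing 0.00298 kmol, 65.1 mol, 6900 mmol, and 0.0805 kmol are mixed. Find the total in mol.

155.48 mol

In mol:
  0.00298 kmol = 0.00298 × 10³ mol = 2.98
  65.1 mol → 65.1
  6900 mmol = 6900 × 10⁻³ mol = 6.9
  0.0805 kmol = 0.0805 × 10³ mol = 80.5
Sum: 2.98 + 65.1 + 6.9 + 80.5 = 155.48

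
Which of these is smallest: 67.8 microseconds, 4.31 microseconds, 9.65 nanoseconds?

67.8 microseconds = 0.0000678 seconds
4.31 microseconds = 0.00000431 seconds
9.65 nanoseconds = 0.00000000965 seconds

9.65 nanoseconds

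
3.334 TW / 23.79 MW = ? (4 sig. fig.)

(3.334 × 10^12) / (23.79 × 10^6) = 0.14014 × 10^6

140100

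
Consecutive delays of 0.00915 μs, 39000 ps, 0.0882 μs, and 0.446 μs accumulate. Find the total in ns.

In ns:
  0.00915 μs = 0.00915 × 10³ ns = 9.15
  39000 ps = 39000 × 10⁻³ ns = 39
  0.0882 μs = 0.0882 × 10³ ns = 88.2
  0.446 μs = 0.446 × 10³ ns = 446
Sum: 9.15 + 39 + 88.2 + 446 = 582.35

582.35 ns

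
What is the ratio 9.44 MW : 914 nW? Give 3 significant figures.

10300000000000

(9.44e6) / (914e-9) = 0.01033e15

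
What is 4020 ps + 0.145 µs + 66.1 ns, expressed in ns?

In ns:
  4020 ps = 4020 × 10^-3 ns = 4.02
  0.145 µs = 0.145 × 10^3 ns = 145
  66.1 ns → 66.1
Sum: 4.02 + 145 + 66.1 = 215.12

215.12 ns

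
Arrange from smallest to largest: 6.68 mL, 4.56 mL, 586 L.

4.56 mL < 6.68 mL < 586 L

6.68 mL = 0.00668 L
4.56 mL = 0.00456 L
586 L = 586 L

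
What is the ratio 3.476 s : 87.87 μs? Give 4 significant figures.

39560

(3.476) / (87.87 × 10⁻⁶) = 0.039558 × 10⁶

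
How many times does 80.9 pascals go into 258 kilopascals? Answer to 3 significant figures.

3190

(258 × 10^3) / (80.9) = 3.189 × 10^3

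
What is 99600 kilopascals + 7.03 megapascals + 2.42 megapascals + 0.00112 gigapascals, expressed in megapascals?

110.17 megapascals

In megapascals:
  99600 kilopascals = 99600e-3 megapascals = 99.6
  7.03 megapascals → 7.03
  2.42 megapascals → 2.42
  0.00112 gigapascals = 0.00112e3 megapascals = 1.12
Sum: 99.6 + 7.03 + 2.42 + 1.12 = 110.17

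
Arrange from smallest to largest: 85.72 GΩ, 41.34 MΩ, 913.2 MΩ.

41.34 MΩ < 913.2 MΩ < 85.72 GΩ

85.72 GΩ = 85720000000 Ω
41.34 MΩ = 41340000 Ω
913.2 MΩ = 913200000 Ω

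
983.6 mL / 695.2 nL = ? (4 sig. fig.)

(983.6e-3) / (695.2e-9) = 1.4148e6

1415000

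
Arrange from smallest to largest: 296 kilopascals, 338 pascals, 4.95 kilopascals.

338 pascals < 4.95 kilopascals < 296 kilopascals

296 kilopascals = 296000 pascals
338 pascals = 338 pascals
4.95 kilopascals = 4950 pascals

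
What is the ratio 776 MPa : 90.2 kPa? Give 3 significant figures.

(776 × 10^6) / (90.2 × 10^3) = 8.603 × 10^3

8600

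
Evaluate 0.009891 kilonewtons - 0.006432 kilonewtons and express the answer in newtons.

In newtons:
  0.009891 kilonewtons = 0.009891 × 10³ newtons = 9.891
  0.006432 kilonewtons = 0.006432 × 10³ newtons = 6.432
Difference: 9.891 - 6.432 = 3.459

3.459 newtons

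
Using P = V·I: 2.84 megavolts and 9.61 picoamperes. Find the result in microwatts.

2.84e6 × 9.61e-12 = 27.2924e-6 W

27.2924 microwatts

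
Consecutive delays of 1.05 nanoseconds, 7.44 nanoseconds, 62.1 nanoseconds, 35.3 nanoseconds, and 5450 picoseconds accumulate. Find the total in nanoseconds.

In nanoseconds:
  1.05 nanoseconds → 1.05
  7.44 nanoseconds → 7.44
  62.1 nanoseconds → 62.1
  35.3 nanoseconds → 35.3
  5450 picoseconds = 5450 × 10⁻³ nanoseconds = 5.45
Sum: 1.05 + 7.44 + 62.1 + 35.3 + 5.45 = 111.34

111.34 nanoseconds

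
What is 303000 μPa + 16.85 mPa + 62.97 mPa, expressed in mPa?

In mPa:
  303000 μPa = 303000 × 10⁻³ mPa = 303
  16.85 mPa → 16.85
  62.97 mPa → 62.97
Sum: 303 + 16.85 + 62.97 = 382.82

382.82 mPa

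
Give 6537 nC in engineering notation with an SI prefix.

= 6.537 × 10^-6 C; 10^-6 is micro.

6.537 µC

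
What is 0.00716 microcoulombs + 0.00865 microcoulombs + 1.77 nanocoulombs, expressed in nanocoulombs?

In nanocoulombs:
  0.00716 microcoulombs = 0.00716 × 10³ nanocoulombs = 7.16
  0.00865 microcoulombs = 0.00865 × 10³ nanocoulombs = 8.65
  1.77 nanocoulombs → 1.77
Sum: 7.16 + 8.65 + 1.77 = 17.58

17.58 nanocoulombs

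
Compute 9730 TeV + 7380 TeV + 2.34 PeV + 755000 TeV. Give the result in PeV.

In PeV:
  9730 TeV = 9730e-3 PeV = 9.73
  7380 TeV = 7380e-3 PeV = 7.38
  2.34 PeV → 2.34
  755000 TeV = 755000e-3 PeV = 755
Sum: 9.73 + 7.38 + 2.34 + 755 = 774.45

774.45 PeV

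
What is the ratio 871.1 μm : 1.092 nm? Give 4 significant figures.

797700

(871.1 × 10⁻⁶) / (1.092 × 10⁻⁹) = 797.71 × 10³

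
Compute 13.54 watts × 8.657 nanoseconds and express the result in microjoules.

13.54 × 8.657 × 10^-9 = 117.21578 × 10^-9 J

0.11721578 microjoules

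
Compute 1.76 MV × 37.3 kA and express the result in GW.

1.76 × 10^6 × 37.3 × 10^3 = 65.648 × 10^9 W

65.648 GW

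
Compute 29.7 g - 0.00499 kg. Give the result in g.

In g:
  29.7 g → 29.7
  0.00499 kg = 0.00499 × 10³ g = 4.99
Difference: 29.7 - 4.99 = 24.71

24.71 g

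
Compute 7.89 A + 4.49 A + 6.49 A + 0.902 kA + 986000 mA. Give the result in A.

In A:
  7.89 A → 7.89
  4.49 A → 4.49
  6.49 A → 6.49
  0.902 kA = 0.902e3 A = 902
  986000 mA = 986000e-3 A = 986
Sum: 7.89 + 4.49 + 6.49 + 902 + 986 = 1906.87

1906.87 A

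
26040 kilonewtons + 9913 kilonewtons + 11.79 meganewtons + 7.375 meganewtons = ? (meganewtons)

In meganewtons:
  26040 kilonewtons = 26040e-3 meganewtons = 26.04
  9913 kilonewtons = 9913e-3 meganewtons = 9.913
  11.79 meganewtons → 11.79
  7.375 meganewtons → 7.375
Sum: 26.04 + 9.913 + 11.79 + 7.375 = 55.118

55.118 meganewtons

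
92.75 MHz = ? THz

mega = 10^6, tera = 10^12; factor is 10^-6.
92.75 × 10^-6 = 0.00009275

0.00009275 THz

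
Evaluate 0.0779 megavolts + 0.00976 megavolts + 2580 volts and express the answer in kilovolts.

In kilovolts:
  0.0779 megavolts = 0.0779 × 10³ kilovolts = 77.9
  0.00976 megavolts = 0.00976 × 10³ kilovolts = 9.76
  2580 volts = 2580 × 10⁻³ kilovolts = 2.58
Sum: 77.9 + 9.76 + 2.58 = 90.24

90.24 kilovolts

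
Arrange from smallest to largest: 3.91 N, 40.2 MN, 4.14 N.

3.91 N = 3.91 N
40.2 MN = 40200000 N
4.14 N = 4.14 N

3.91 N < 4.14 N < 40.2 MN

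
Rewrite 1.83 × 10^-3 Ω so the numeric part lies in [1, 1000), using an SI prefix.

= 1.83 × 10^-3 Ω; 10^-3 is milli.

1.83 mΩ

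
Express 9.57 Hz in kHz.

0.00957 kHz

(no prefix) = 10⁰, kilo = 10³; factor is 10⁻³.
9.57 × 10⁻³ = 0.00957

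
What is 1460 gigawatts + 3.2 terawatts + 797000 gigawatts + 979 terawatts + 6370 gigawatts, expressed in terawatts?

In terawatts:
  1460 gigawatts = 1460 × 10⁻³ terawatts = 1.46
  3.2 terawatts → 3.2
  797000 gigawatts = 797000 × 10⁻³ terawatts = 797
  979 terawatts → 979
  6370 gigawatts = 6370 × 10⁻³ terawatts = 6.37
Sum: 1.46 + 3.2 + 797 + 979 + 6.37 = 1787.03

1787.03 terawatts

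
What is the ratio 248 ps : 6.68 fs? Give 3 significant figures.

37100

(248 × 10⁻¹²) / (6.68 × 10⁻¹⁵) = 37.13 × 10³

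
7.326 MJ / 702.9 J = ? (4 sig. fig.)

10420

(7.326 × 10^6) / (702.9) = 0.010423 × 10^6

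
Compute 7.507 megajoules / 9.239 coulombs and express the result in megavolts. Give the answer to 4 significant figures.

0.8125 megavolts

(7.507e6) / (9.239) = 0.812534e6 V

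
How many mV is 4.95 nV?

0.00000495 mV

nano = 10⁻⁹, milli = 10⁻³; factor is 10⁻⁶.
4.95 × 10⁻⁶ = 0.00000495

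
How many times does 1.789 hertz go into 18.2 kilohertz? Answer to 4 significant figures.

10170

(18.2e3) / (1.789) = 10.173e3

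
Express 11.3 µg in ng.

11300 ng

micro = 10^-6, nano = 10^-9; factor is 10^3.
11.3 × 10^3 = 11300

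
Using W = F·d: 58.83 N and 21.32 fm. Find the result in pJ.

58.83 × 21.32 × 10⁻¹⁵ = 1254.2556 × 10⁻¹⁵ J

1.2542556 pJ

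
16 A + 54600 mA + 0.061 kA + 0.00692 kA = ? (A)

In A:
  16 A → 16
  54600 mA = 54600 × 10^-3 A = 54.6
  0.061 kA = 0.061 × 10^3 A = 61
  0.00692 kA = 0.00692 × 10^3 A = 6.92
Sum: 16 + 54.6 + 61 + 6.92 = 138.52

138.52 A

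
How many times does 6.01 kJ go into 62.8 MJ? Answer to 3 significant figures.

(62.8 × 10^6) / (6.01 × 10^3) = 10.45 × 10^3

10400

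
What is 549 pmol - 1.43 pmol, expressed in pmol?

547.57 pmol

In pmol:
  549 pmol → 549
  1.43 pmol → 1.43
Difference: 549 - 1.43 = 547.57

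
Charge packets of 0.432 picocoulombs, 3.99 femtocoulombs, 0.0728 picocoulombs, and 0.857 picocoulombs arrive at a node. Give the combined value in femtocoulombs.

In femtocoulombs:
  0.432 picocoulombs = 0.432 × 10³ femtocoulombs = 432
  3.99 femtocoulombs → 3.99
  0.0728 picocoulombs = 0.0728 × 10³ femtocoulombs = 72.8
  0.857 picocoulombs = 0.857 × 10³ femtocoulombs = 857
Sum: 432 + 3.99 + 72.8 + 857 = 1365.79

1365.79 femtocoulombs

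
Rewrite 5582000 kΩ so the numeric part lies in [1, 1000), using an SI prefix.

5.582 GΩ

= 5.582 × 10⁹ Ω; 10⁹ is giga.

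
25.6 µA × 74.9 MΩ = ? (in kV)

1.91744 kV

25.6 × 10^-6 × 74.9 × 10^6 = 1917.44 V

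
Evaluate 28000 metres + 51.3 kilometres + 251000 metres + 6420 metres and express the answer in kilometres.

In kilometres:
  28000 metres = 28000e-3 kilometres = 28
  51.3 kilometres → 51.3
  251000 metres = 251000e-3 kilometres = 251
  6420 metres = 6420e-3 kilometres = 6.42
Sum: 28 + 51.3 + 251 + 6.42 = 336.72

336.72 kilometres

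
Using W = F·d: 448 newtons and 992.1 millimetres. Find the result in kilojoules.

0.4444608 kilojoules

448 × 992.1 × 10^-3 = 444460.8 × 10^-3 J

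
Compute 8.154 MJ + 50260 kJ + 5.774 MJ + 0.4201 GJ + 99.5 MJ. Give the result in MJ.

583.788 MJ

In MJ:
  8.154 MJ → 8.154
  50260 kJ = 50260e-3 MJ = 50.26
  5.774 MJ → 5.774
  0.4201 GJ = 0.4201e3 MJ = 420.1
  99.5 MJ → 99.5
Sum: 8.154 + 50.26 + 5.774 + 420.1 + 99.5 = 583.788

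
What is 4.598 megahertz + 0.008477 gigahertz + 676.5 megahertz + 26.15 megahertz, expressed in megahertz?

715.725 megahertz

In megahertz:
  4.598 megahertz → 4.598
  0.008477 gigahertz = 0.008477e3 megahertz = 8.477
  676.5 megahertz → 676.5
  26.15 megahertz → 26.15
Sum: 4.598 + 8.477 + 676.5 + 26.15 = 715.725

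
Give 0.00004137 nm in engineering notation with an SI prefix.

41.37 fm

= 41.37 × 10^-15 m; 10^-15 is femto.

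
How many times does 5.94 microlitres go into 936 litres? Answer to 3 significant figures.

(936) / (5.94 × 10⁻⁶) = 157.6 × 10⁶

158000000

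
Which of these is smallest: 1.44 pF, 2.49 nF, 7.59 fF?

1.44 pF = 0.00000000000144 F
2.49 nF = 0.00000000249 F
7.59 fF = 0.00000000000000759 F

7.59 fF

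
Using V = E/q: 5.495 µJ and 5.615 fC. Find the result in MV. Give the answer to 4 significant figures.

978.6 MV

(5.495 × 10^-6) / (5.615 × 10^-15) = 0.978629 × 10^9 V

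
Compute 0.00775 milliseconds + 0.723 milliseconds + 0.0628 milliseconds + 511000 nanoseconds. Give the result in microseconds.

1304.55 microseconds

In microseconds:
  0.00775 milliseconds = 0.00775 × 10^3 microseconds = 7.75
  0.723 milliseconds = 0.723 × 10^3 microseconds = 723
  0.0628 milliseconds = 0.0628 × 10^3 microseconds = 62.8
  511000 nanoseconds = 511000 × 10^-3 microseconds = 511
Sum: 7.75 + 723 + 62.8 + 511 = 1304.55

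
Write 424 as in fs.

atto = 1e-18, femto = 1e-15; factor is 1e-3.
424 × 1e-3 = 0.424

0.424 fs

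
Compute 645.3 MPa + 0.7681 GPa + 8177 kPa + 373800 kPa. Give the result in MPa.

1795.377 MPa

In MPa:
  645.3 MPa → 645.3
  0.7681 GPa = 0.7681 × 10³ MPa = 768.1
  8177 kPa = 8177 × 10⁻³ MPa = 8.177
  373800 kPa = 373800 × 10⁻³ MPa = 373.8
Sum: 645.3 + 768.1 + 8.177 + 373.8 = 1795.377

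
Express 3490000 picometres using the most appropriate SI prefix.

3.49 micrometres

= 3.49 × 10^-6 metres; 10^-6 is micro.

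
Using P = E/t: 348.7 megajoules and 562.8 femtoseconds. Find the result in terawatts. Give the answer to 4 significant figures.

619600000 terawatts

(348.7 × 10^6) / (562.8 × 10^-15) = 0.619581 × 10^21 W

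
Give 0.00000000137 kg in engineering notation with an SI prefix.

1.37 μg

= 1.37 × 10⁻⁶ g; 10⁻⁶ is micro.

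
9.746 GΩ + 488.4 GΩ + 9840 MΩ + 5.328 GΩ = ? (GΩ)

In GΩ:
  9.746 GΩ → 9.746
  488.4 GΩ → 488.4
  9840 MΩ = 9840 × 10^-3 GΩ = 9.84
  5.328 GΩ → 5.328
Sum: 9.746 + 488.4 + 9.84 + 5.328 = 513.314

513.314 GΩ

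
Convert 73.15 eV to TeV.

(no prefix) = 10⁰, tera = 10¹²; factor is 10⁻¹².
73.15 × 10⁻¹² = 0.00000000007315

0.00000000007315 TeV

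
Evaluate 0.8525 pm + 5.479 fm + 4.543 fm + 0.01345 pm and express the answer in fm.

In fm:
  0.8525 pm = 0.8525e3 fm = 852.5
  5.479 fm → 5.479
  4.543 fm → 4.543
  0.01345 pm = 0.01345e3 fm = 13.45
Sum: 852.5 + 5.479 + 4.543 + 13.45 = 875.972

875.972 fm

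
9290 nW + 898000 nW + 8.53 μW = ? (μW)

In μW:
  9290 nW = 9290e-3 μW = 9.29
  898000 nW = 898000e-3 μW = 898
  8.53 μW → 8.53
Sum: 9.29 + 898 + 8.53 = 915.82

915.82 μW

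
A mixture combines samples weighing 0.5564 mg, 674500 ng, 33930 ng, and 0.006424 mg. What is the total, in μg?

In μg:
  0.5564 mg = 0.5564e3 μg = 556.4
  674500 ng = 674500e-3 μg = 674.5
  33930 ng = 33930e-3 μg = 33.93
  0.006424 mg = 0.006424e3 μg = 6.424
Sum: 556.4 + 674.5 + 33.93 + 6.424 = 1271.254

1271.254 μg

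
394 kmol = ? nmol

394000000000000 nmol

kilo = 10^3, nano = 10^-9; factor is 10^12.
394 × 10^12 = 394000000000000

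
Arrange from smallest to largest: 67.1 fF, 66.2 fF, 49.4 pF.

66.2 fF < 67.1 fF < 49.4 pF

67.1 fF = 0.0000000000000671 F
66.2 fF = 0.0000000000000662 F
49.4 pF = 0.0000000000494 F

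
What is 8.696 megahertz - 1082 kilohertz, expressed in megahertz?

7.614 megahertz

In megahertz:
  8.696 megahertz → 8.696
  1082 kilohertz = 1082 × 10⁻³ megahertz = 1.082
Difference: 8.696 - 1.082 = 7.614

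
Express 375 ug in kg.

0.000000375 kg

micro = 10^-6, kilo = 10^3; factor is 10^-9.
375 × 10^-9 = 0.000000375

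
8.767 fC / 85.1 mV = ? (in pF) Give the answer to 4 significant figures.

0.1030 pF

(8.767 × 10⁻¹⁵) / (85.1 × 10⁻³) = 0.10302 × 10⁻¹² F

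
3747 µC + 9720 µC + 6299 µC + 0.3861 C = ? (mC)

405.866 mC

In mC:
  3747 µC = 3747e-3 mC = 3.747
  9720 µC = 9720e-3 mC = 9.72
  6299 µC = 6299e-3 mC = 6.299
  0.3861 C = 0.3861e3 mC = 386.1
Sum: 3.747 + 9.72 + 6.299 + 386.1 = 405.866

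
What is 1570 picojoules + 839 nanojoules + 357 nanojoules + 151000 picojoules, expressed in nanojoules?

In nanojoules:
  1570 picojoules = 1570e-3 nanojoules = 1.57
  839 nanojoules → 839
  357 nanojoules → 357
  151000 picojoules = 151000e-3 nanojoules = 151
Sum: 1.57 + 839 + 357 + 151 = 1348.57

1348.57 nanojoules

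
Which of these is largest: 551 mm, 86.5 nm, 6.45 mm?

551 mm

551 mm = 0.551 m
86.5 nm = 0.0000000865 m
6.45 mm = 0.00645 m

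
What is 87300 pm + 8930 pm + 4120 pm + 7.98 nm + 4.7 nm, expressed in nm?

113.03 nm

In nm:
  87300 pm = 87300 × 10^-3 nm = 87.3
  8930 pm = 8930 × 10^-3 nm = 8.93
  4120 pm = 4120 × 10^-3 nm = 4.12
  7.98 nm → 7.98
  4.7 nm → 4.7
Sum: 87.3 + 8.93 + 4.12 + 7.98 + 4.7 = 113.03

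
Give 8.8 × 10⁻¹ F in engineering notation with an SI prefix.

880 mF

= 880 × 10⁻³ F; 10⁻³ is milli.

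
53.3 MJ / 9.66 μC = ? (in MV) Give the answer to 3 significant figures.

(53.3 × 10⁶) / (9.66 × 10⁻⁶) = 5.5176 × 10¹² V

5520000 MV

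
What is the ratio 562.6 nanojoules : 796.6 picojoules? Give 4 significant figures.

(562.6 × 10⁻⁹) / (796.6 × 10⁻¹²) = 0.70625 × 10³

706.3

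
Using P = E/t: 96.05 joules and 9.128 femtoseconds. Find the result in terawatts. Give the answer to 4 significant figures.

(96.05) / (9.128e-15) = 10.5226e15 W

10520 terawatts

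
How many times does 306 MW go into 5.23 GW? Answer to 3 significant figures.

17.1

(5.23 × 10^9) / (306 × 10^6) = 0.01709 × 10^3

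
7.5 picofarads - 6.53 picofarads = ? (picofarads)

In picofarads:
  7.5 picofarads → 7.5
  6.53 picofarads → 6.53
Difference: 7.5 - 6.53 = 0.97

0.97 picofarads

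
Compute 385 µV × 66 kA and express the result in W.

385e-6 × 66e3 = 25410e-3 W

25.41 W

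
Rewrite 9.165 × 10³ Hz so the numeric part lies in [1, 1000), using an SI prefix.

9.165 kHz

= 9.165 × 10³ Hz; 10³ is kilo.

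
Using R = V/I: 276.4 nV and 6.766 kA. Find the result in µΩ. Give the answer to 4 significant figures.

0.00004085 µΩ

(276.4 × 10^-9) / (6.766 × 10^3) = 40.8513 × 10^-12 Ω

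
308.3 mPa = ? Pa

milli = 10⁻³, (no prefix) = 10⁰; factor is 10⁻³.
308.3 × 10⁻³ = 0.3083

0.3083 Pa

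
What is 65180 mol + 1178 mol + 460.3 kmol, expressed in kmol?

In kmol:
  65180 mol = 65180 × 10^-3 kmol = 65.18
  1178 mol = 1178 × 10^-3 kmol = 1.178
  460.3 kmol → 460.3
Sum: 65.18 + 1.178 + 460.3 = 526.658

526.658 kmol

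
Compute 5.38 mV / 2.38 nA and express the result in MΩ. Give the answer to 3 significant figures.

(5.38e-3) / (2.38e-9) = 2.2605e6 Ω

2.26 MΩ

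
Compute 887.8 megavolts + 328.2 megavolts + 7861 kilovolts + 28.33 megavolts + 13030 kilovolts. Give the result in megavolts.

In megavolts:
  887.8 megavolts → 887.8
  328.2 megavolts → 328.2
  7861 kilovolts = 7861e-3 megavolts = 7.861
  28.33 megavolts → 28.33
  13030 kilovolts = 13030e-3 megavolts = 13.03
Sum: 887.8 + 328.2 + 7.861 + 28.33 + 13.03 = 1265.221

1265.221 megavolts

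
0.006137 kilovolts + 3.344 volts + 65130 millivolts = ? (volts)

In volts:
  0.006137 kilovolts = 0.006137e3 volts = 6.137
  3.344 volts → 3.344
  65130 millivolts = 65130e-3 volts = 65.13
Sum: 6.137 + 3.344 + 65.13 = 74.611

74.611 volts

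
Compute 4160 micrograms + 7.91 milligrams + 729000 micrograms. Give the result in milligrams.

741.07 milligrams

In milligrams:
  4160 micrograms = 4160 × 10⁻³ milligrams = 4.16
  7.91 milligrams → 7.91
  729000 micrograms = 729000 × 10⁻³ milligrams = 729
Sum: 4.16 + 7.91 + 729 = 741.07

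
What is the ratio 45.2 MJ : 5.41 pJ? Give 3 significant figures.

(45.2e6) / (5.41e-12) = 8.355e18

8350000000000000000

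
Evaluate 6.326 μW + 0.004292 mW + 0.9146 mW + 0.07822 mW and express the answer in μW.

1003.438 μW

In μW:
  6.326 μW → 6.326
  0.004292 mW = 0.004292e3 μW = 4.292
  0.9146 mW = 0.9146e3 μW = 914.6
  0.07822 mW = 0.07822e3 μW = 78.22
Sum: 6.326 + 4.292 + 914.6 + 78.22 = 1003.438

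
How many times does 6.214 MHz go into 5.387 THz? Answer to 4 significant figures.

(5.387 × 10¹²) / (6.214 × 10⁶) = 0.86691 × 10⁶

866900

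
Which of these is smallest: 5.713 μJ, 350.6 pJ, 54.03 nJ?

5.713 μJ = 0.000005713 J
350.6 pJ = 0.0000000003506 J
54.03 nJ = 0.00000005403 J

350.6 pJ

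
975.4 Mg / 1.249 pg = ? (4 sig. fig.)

780900000000000000000

(975.4e6) / (1.249e-12) = 780.94e18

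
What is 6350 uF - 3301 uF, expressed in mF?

3.049 mF

In mF:
  6350 uF = 6350 × 10⁻³ mF = 6.35
  3301 uF = 3301 × 10⁻³ mF = 3.301
Difference: 6.35 - 3.301 = 3.049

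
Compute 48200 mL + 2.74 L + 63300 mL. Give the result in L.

114.24 L

In L:
  48200 mL = 48200 × 10^-3 L = 48.2
  2.74 L → 2.74
  63300 mL = 63300 × 10^-3 L = 63.3
Sum: 48.2 + 2.74 + 63.3 = 114.24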